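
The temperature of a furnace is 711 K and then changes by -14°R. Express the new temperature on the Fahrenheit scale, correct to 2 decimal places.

Initial temperature in Celsius: 711 - 273.15 = 437.8500°C.
The 14°R change is an interval, so only the factor 5/9 applies: -14 × 5/9 = -7.7778°C.
Final Celsius temperature: 437.8500 - 7.7778 = 430.0722°C.
In Fahrenheit: 430.0722 × 1.8 + 32 = 806.13°F.

806.13°F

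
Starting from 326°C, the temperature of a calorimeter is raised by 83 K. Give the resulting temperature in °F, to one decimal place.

768.2°F

The 83 K change is an interval; Kelvin and Celsius degrees are the same size, so ΔC = +83°C.
Final Celsius temperature: 326.0000 + 83.0000 = 409.0000°C.
In Fahrenheit: 409.0000 × 1.8 + 32 = 768.2°F.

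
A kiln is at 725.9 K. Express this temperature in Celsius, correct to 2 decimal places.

452.75°C

In Celsius: 725.9 - 273.15 = 452.7500°C.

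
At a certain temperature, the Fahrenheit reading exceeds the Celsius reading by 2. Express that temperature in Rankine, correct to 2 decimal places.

Let x be the Fahrenheit reading; then the Celsius reading is 5/9·x - 17.7778.
(5/9·x - 17.7778) - x = -2  ⇒  (-4/9)·x = 15.7778  ⇒  x = -35.5000°F.
In Celsius: (-35.5 - 32) × 5/9 = -37.5000°C.
In Rankine: -37.5000 × 1.8 + 491.67 = 424.17°R.

424.17°R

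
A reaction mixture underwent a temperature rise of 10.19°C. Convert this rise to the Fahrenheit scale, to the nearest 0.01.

18.34°F

For a temperature interval the offset drops out; only the factor 1.8 applies.
10.19 × 1.8 = 18.34.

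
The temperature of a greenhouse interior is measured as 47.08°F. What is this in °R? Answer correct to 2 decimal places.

506.75°R

In Celsius: (47.08 - 32) × 5/9 = 8.3778°C.
In Rankine: 8.3778 × 1.8 + 491.67 = 506.75°R.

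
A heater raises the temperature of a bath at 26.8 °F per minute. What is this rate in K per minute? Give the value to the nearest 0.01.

14.89 K/minute

The quantity depends on a temperature interval, so only the ratio of degree sizes applies; the offset between the scales is irrelevant.
A change of 1°F is a change of 5/9 K, so 26.8 × 5/9 = 14.89.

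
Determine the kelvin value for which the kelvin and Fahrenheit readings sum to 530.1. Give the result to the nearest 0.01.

353.49 K

Let K be the kelvin reading. The Fahrenheit reading is F = 1.8·K - 459.67.
Require K + F = 530.1: (2.8)·K - 459.67 = 530.1.
K = (530.1 + 459.67) / (2.8) = 353.49.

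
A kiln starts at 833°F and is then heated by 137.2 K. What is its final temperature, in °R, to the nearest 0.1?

1539.6°R

Initial temperature in Celsius: (833 - 32) × 5/9 = 445.0000°C.
The 137.2 K change is an interval; Kelvin and Celsius degrees are the same size, so ΔC = +137.2°C.
Final Celsius temperature: 445.0000 + 137.2000 = 582.2000°C.
In Rankine: 582.2000 × 1.8 + 491.67 = 1539.6°R.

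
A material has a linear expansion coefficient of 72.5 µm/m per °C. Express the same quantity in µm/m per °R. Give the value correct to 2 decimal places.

40.28 µm/m per °R

Since only a temperature interval is involved, the additive offset between the scales drops out.
A change of 1°R is a change of 5/9°C, so per °R the value is 72.5 × 5/9 = 40.28.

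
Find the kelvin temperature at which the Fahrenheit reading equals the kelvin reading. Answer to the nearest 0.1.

Let K be the kelvin reading. The Fahrenheit reading is F = 1.8·K - 459.67.
Set F = K: 1.8·K - 459.67 = K.
(0.8)·K = 459.67  ⇒  K = 574.6.

574.6 K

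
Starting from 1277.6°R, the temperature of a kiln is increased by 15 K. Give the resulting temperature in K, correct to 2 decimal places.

Initial temperature in Celsius: (1277.6 - 491.67) × 5/9 = 436.6278°C.
The 15 K change is an interval; Kelvin and Celsius degrees are the same size, so ΔC = +15°C.
Final Celsius temperature: 436.6278 + 15.0000 = 451.6278°C.
In kelvin: 451.6278 + 273.15 = 724.78 K.

724.78 K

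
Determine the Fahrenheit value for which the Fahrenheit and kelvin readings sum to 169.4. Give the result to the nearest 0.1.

Let F be the Fahrenheit reading. The kelvin reading is K = 5/9·F + 255.372.
Require F + K = 169.4: (14/9)·F + 255.372 = 169.4.
F = (169.4 - 255.372) / (14/9) = -55.3.

-55.3°F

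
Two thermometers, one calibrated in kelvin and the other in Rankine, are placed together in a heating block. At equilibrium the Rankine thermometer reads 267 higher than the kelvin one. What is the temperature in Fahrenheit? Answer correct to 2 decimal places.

141.08°F

Let x be the kelvin reading; then the Rankine reading is 1.8·x.
(1.8·x) - x = 267  ⇒  (0.8)·x = 267  ⇒  x = 333.7500 K.
In Celsius: 333.75 - 273.15 = 60.6000°C.
In Fahrenheit: 60.6000 × 1.8 + 32 = 141.08°F.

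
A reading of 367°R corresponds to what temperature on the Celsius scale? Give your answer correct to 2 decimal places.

-69.26°C

In Celsius: (367 - 491.67) × 5/9 = -69.2611°C.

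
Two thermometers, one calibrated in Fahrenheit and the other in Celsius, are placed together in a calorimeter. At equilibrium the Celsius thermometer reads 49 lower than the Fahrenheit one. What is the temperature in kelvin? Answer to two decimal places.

294.40 K

Let x be the Fahrenheit reading; then the Celsius reading is 5/9·x - 17.7778.
(5/9·x - 17.7778) - x = -49  ⇒  (-4/9)·x = -31.2222  ⇒  x = 70.2500°F.
In Celsius: (70.25 - 32) × 5/9 = 21.2500°C.
In kelvin: 21.2500 + 273.15 = 294.40 K.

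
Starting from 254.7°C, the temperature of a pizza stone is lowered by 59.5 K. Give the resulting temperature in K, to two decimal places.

The 59.5 K change is an interval; Kelvin and Celsius degrees are the same size, so ΔC = -59.5°C.
Final Celsius temperature: 254.7000 - 59.5000 = 195.2000°C.
In kelvin: 195.2000 + 273.15 = 468.35 K.

468.35 K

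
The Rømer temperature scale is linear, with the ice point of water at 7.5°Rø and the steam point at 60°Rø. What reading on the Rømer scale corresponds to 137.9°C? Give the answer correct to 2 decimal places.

79.90°Rø

Linearly onto the Rømer scale: 7.5 + (137.9000 / 100) × (60 - 7.5) = 79.90°Rø.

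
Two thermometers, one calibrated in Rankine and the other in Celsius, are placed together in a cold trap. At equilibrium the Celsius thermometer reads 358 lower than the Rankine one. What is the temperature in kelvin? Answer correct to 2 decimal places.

106.06 K

Let x be the Rankine reading; then the Celsius reading is 5/9·x - 273.15.
(5/9·x - 273.15) - x = -358  ⇒  (-4/9)·x = -84.85  ⇒  x = 190.9125°R.
In Celsius: (190.9125 - 491.67) × 5/9 = -167.0875°C.
In kelvin: -167.0875 + 273.15 = 106.06 K.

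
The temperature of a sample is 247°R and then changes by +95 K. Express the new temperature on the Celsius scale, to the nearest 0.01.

-40.93°C

Initial temperature in Celsius: (247 - 491.67) × 5/9 = -135.9278°C.
The 95 K change is an interval; Kelvin and Celsius degrees are the same size, so ΔC = +95°C.
Final Celsius temperature: -135.9278 + 95.0000 = -40.9278°C.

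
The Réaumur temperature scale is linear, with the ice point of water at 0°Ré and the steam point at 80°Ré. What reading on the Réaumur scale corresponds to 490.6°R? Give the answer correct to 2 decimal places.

-0.48°Ré

First in Celsius: (490.6 - 491.67) × 5/9 = -0.5944°C.
Linearly onto the Réaumur scale: 0 + (-0.5944 / 100) × (80 - 0) = -0.48°Ré.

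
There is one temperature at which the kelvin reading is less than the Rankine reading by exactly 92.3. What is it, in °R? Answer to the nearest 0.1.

Let R be the Rankine reading. The kelvin reading is K = 5/9·R.
Require K - R = -92.3: (-4/9)·R = -92.3.
R = (-92.3) / (-4/9) = 207.7.

207.7°R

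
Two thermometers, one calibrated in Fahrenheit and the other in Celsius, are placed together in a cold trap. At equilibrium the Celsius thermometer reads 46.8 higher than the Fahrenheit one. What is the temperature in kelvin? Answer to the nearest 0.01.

174.65 K

Let x be the Fahrenheit reading; then the Celsius reading is 5/9·x - 17.7778.
(5/9·x - 17.7778) - x = 46.8  ⇒  (-4/9)·x = 64.5778  ⇒  x = -145.3000°F.
In Celsius: (-145.3 - 32) × 5/9 = -98.5000°C.
In kelvin: -98.5000 + 273.15 = 174.65 K.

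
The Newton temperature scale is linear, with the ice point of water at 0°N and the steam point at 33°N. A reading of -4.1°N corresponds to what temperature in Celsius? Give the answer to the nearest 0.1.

Linear interpolation between the fixed points: C = (-4.1 - 0) × 100 / (33 - 0) = -12.4242°C.

-12.4°C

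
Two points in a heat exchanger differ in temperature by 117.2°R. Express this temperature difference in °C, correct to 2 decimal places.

An interval of 1°R corresponds to 5/9°C.
117.2 × 5/9 = 65.11.

65.11°C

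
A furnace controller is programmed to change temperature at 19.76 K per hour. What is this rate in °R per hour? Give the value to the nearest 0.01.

35.57 °R/hour

The quantity depends on a temperature interval, so only the ratio of degree sizes applies; the offset between the scales is irrelevant.
A change of 1 K is a change of 1.8°R, so 19.76 × 1.8 = 35.57.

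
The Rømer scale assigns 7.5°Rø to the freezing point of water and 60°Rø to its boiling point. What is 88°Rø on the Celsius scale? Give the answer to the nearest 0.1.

Linear interpolation between the fixed points: C = (88 - 7.5) × 100 / (60 - 7.5) = 153.3333°C.

153.3°C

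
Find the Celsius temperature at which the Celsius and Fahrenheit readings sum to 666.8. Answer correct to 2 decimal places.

Let C be the Celsius reading. The Fahrenheit reading is F = 1.8·C + 32.
Require C + F = 666.8: (2.8)·C + 32 = 666.8.
C = (666.8 - 32) / (2.8) = 226.71.

226.71°C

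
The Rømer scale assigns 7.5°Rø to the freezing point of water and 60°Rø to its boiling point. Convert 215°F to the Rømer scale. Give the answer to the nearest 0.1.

60.9°Rø

First in Celsius: (215 - 32) × 5/9 = 101.6667°C.
Linearly onto the Rømer scale: 7.5 + (101.6667 / 100) × (60 - 7.5) = 60.9°Rø.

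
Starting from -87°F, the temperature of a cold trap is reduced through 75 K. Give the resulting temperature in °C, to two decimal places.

-141.11°C

Initial temperature in Celsius: (-87 - 32) × 5/9 = -66.1111°C.
The 75 K change is an interval; Kelvin and Celsius degrees are the same size, so ΔC = -75°C.
Final Celsius temperature: -66.1111 - 75.0000 = -141.1111°C.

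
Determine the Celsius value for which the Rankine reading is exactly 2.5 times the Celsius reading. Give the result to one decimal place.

702.4°C

Let C be the Celsius reading. The Rankine reading is R = 1.8·C + 491.67.
Require R = 2.5·C: 1.8·C + 491.67 = 2.5·C.
(-0.7)·C = -491.67  ⇒  C = 702.4.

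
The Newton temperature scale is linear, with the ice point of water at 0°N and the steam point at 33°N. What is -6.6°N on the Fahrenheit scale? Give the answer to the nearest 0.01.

-4.00°F

Linear interpolation between the fixed points: C = (-6.6 - 0) × 100 / (33 - 0) = -20.0000°C.
Then -20.0000 × 1.8 + 32 = -4.00°F.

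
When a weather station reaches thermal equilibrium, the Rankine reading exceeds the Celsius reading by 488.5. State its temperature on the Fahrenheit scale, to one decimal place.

Let x be the Celsius reading; then the Rankine reading is 1.8·x + 491.67.
(1.8·x + 491.67) - x = 488.5  ⇒  (0.8)·x = -3.17  ⇒  x = -3.9625°C.
In Fahrenheit: -3.9625 × 1.8 + 32 = 24.9°F.

24.9°F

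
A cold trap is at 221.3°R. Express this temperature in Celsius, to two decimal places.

-150.21°C

In Celsius: (221.3 - 491.67) × 5/9 = -150.2056°C.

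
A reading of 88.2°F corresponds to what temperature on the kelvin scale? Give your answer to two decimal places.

304.37 K

In Celsius: (88.2 - 32) × 5/9 = 31.2222°C.
In kelvin: 31.2222 + 273.15 = 304.37 K.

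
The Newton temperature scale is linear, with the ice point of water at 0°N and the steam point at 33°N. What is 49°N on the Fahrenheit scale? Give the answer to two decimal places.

299.27°F

Linear interpolation between the fixed points: C = (49 - 0) × 100 / (33 - 0) = 148.4848°C.
Then 148.4848 × 1.8 + 32 = 299.27°F.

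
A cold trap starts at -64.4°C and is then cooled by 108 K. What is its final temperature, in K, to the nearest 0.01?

100.75 K

The 108 K change is an interval; Kelvin and Celsius degrees are the same size, so ΔC = -108°C.
Final Celsius temperature: -64.4000 - 108.0000 = -172.4000°C.
In kelvin: -172.4000 + 273.15 = 100.75 K.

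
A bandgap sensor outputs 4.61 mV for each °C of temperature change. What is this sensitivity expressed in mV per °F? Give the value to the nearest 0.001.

Since only a temperature interval is involved, the additive offset between the scales drops out.
A change of 1°F is a change of 5/9°C, so per °F the value is 4.61 × 5/9 = 2.561.

2.561 mV per °F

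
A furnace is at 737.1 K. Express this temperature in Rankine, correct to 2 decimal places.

In Celsius: 737.1 - 273.15 = 463.9500°C.
In Rankine: 463.9500 × 1.8 + 491.67 = 1326.78°R.

1326.78°R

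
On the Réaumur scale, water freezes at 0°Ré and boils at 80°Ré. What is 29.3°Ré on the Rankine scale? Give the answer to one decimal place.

557.6°R

Linear interpolation between the fixed points: C = (29.3 - 0) × 100 / (80 - 0) = 36.6250°C.
Then 36.6250 × 1.8 + 491.67 = 557.6°R.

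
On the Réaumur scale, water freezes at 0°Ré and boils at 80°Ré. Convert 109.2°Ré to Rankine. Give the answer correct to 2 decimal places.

737.37°R

Linear interpolation between the fixed points: C = (109.2 - 0) × 100 / (80 - 0) = 136.5000°C.
Then 136.5000 × 1.8 + 491.67 = 737.37°R.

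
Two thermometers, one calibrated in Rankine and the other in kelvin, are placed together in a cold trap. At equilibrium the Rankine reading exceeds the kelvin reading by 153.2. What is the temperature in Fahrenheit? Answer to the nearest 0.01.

-114.97°F

Let x be the Rankine reading; then the kelvin reading is 5/9·x.
(5/9·x) - x = -153.2  ⇒  (-4/9)·x = -153.2  ⇒  x = 344.7000°R.
In Celsius: (344.7 - 491.67) × 5/9 = -81.6500°C.
In Fahrenheit: -81.6500 × 1.8 + 32 = -114.97°F.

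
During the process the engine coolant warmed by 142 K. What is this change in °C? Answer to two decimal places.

142.00°C

Kelvin and Celsius degrees are the same size, so the interval is unchanged: 142.00.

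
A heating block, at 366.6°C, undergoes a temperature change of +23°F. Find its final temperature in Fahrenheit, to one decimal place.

714.9°F

The 23°F change is an interval, so only the factor 5/9 applies: +23 × 5/9 = +12.7778°C.
Final Celsius temperature: 366.6000 + 12.7778 = 379.3778°C.
In Fahrenheit: 379.3778 × 1.8 + 32 = 714.9°F.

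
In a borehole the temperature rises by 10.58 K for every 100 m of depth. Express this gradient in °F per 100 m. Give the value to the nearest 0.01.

19.04 °F/100 m

Since only a temperature interval is involved, the additive offset between the scales drops out.
A change of 1 K is a change of 1.8°F, so 10.58 × 1.8 = 19.04.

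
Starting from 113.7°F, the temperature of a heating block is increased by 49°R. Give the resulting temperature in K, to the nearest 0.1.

345.8 K

Initial temperature in Celsius: (113.7 - 32) × 5/9 = 45.3889°C.
The 49°R change is an interval, so only the factor 5/9 applies: +49 × 5/9 = +27.2222°C.
Final Celsius temperature: 45.3889 + 27.2222 = 72.6111°C.
In kelvin: 72.6111 + 273.15 = 345.8 K.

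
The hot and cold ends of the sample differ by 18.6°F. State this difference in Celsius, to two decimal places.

An interval of 1°F corresponds to 5/9°C.
18.6 × 5/9 = 10.33.

10.33°C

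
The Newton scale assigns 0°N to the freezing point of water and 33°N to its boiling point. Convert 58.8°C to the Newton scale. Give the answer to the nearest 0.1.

Linearly onto the Newton scale: 0 + (58.8000 / 100) × (33 - 0) = 19.4°N.

19.4°N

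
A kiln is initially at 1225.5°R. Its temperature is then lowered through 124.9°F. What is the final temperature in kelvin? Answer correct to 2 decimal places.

611.44 K

Initial temperature in Celsius: (1225.5 - 491.67) × 5/9 = 407.6833°C.
The 124.9°F change is an interval, so only the factor 5/9 applies: -124.9 × 5/9 = -69.3889°C.
Final Celsius temperature: 407.6833 - 69.3889 = 338.2944°C.
In kelvin: 338.2944 + 273.15 = 611.44 K.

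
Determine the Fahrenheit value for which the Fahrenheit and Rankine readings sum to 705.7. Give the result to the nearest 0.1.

123.0°F

Let F be the Fahrenheit reading. The Rankine reading is R = 1·F + 459.67.
Require F + R = 705.7: (2)·F + 459.67 = 705.7.
F = (705.7 - 459.67) / (2) = 123.0.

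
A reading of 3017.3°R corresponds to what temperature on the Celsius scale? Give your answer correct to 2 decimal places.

In Celsius: (3017.3 - 491.67) × 5/9 = 1403.1278°C.

1403.13°C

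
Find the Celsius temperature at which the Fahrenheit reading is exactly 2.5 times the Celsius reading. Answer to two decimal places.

Let C be the Celsius reading. The Fahrenheit reading is F = 1.8·C + 32.
Require F = 2.5·C: 1.8·C + 32 = 2.5·C.
(-0.7)·C = -32  ⇒  C = 45.71.

45.71°C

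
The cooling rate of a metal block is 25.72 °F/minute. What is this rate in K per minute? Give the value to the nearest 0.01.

The quantity depends on a temperature interval, so only the ratio of degree sizes applies; the offset between the scales is irrelevant.
A change of 1°F is a change of 5/9 K, so 25.72 × 5/9 = 14.29.

14.29 K/minute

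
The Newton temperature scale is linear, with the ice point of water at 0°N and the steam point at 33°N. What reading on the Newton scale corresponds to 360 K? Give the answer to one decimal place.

28.7°N

First in Celsius: 360 - 273.15 = 86.8500°C.
Linearly onto the Newton scale: 0 + (86.8500 / 100) × (33 - 0) = 28.7°N.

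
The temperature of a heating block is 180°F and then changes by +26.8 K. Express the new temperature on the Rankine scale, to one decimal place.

Initial temperature in Celsius: (180 - 32) × 5/9 = 82.2222°C.
The 26.8 K change is an interval; Kelvin and Celsius degrees are the same size, so ΔC = +26.8°C.
Final Celsius temperature: 82.2222 + 26.8000 = 109.0222°C.
In Rankine: 109.0222 × 1.8 + 491.67 = 687.9°R.

687.9°R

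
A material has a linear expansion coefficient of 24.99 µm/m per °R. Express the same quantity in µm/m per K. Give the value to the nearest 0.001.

44.982 µm/m per K

The quantity depends on a temperature interval, so only the ratio of degree sizes applies; the offset between the scales is irrelevant.
A change of 1 K is a change of 1.8°R, so per K the value is 24.99 × 1.8 = 44.982.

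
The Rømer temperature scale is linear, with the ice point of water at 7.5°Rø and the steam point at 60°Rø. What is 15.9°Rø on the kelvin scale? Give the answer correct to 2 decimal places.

Linear interpolation between the fixed points: C = (15.9 - 7.5) × 100 / (60 - 7.5) = 16.0000°C.
Then 16.0000 + 273.15 = 289.15 K.

289.15 K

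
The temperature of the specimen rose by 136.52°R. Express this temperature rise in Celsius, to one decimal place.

An interval of 1°R corresponds to 5/9°C.
136.52 × 5/9 = 75.8.

75.8°C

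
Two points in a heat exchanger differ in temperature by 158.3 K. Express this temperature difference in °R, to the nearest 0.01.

284.94°R

For a temperature interval the offset drops out; only the factor 1.8 applies.
158.3 × 1.8 = 284.94.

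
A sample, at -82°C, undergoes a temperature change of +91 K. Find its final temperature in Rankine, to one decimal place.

The 91 K change is an interval; Kelvin and Celsius degrees are the same size, so ΔC = +91°C.
Final Celsius temperature: -82.0000 + 91.0000 = 9.0000°C.
In Rankine: 9.0000 × 1.8 + 491.67 = 507.9°R.

507.9°R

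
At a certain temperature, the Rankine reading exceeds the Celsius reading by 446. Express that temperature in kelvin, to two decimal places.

216.06 K

Let x be the Rankine reading; then the Celsius reading is 5/9·x - 273.15.
(5/9·x - 273.15) - x = -446  ⇒  (-4/9)·x = -172.85  ⇒  x = 388.9125°R.
In Celsius: (388.9125 - 491.67) × 5/9 = -57.0875°C.
In kelvin: -57.0875 + 273.15 = 216.06 K.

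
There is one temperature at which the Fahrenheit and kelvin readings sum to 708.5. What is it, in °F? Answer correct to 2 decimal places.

291.30°F

Let F be the Fahrenheit reading. The kelvin reading is K = 5/9·F + 255.372.
Require F + K = 708.5: (14/9)·F + 255.372 = 708.5.
F = (708.5 - 255.372) / (14/9) = 291.30.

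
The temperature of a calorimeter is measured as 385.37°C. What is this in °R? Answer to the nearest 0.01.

1185.34°R

In Rankine: 385.3700 × 1.8 + 491.67 = 1185.34°R.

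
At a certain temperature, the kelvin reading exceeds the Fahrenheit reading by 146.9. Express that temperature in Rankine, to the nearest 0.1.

Let x be the kelvin reading; then the Fahrenheit reading is 1.8·x - 459.67.
(1.8·x - 459.67) - x = -146.9  ⇒  (0.8)·x = 312.77  ⇒  x = 390.9625 K.
In Celsius: 390.9625 - 273.15 = 117.8125°C.
In Rankine: 117.8125 × 1.8 + 491.67 = 703.7°R.

703.7°R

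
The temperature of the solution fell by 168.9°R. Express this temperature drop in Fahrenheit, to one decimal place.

Rankine and Fahrenheit degrees are the same size, so the interval is unchanged: 168.9.

168.9°F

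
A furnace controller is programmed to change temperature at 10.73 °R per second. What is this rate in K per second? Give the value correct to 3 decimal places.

5.961 K/second

Since only a temperature interval is involved, the additive offset between the scales drops out.
A change of 1°R is a change of 5/9 K, so 10.73 × 5/9 = 5.961.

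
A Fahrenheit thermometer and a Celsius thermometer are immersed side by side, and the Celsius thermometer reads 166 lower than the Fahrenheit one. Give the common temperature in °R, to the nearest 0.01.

Let x be the Fahrenheit reading; then the Celsius reading is 5/9·x - 17.7778.
(5/9·x - 17.7778) - x = -166  ⇒  (-4/9)·x = -148.222  ⇒  x = 333.5000°F.
In Celsius: (333.5 - 32) × 5/9 = 167.5000°C.
In Rankine: 167.5000 × 1.8 + 491.67 = 793.17°R.

793.17°R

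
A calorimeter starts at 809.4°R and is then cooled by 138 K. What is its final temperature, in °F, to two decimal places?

Initial temperature in Celsius: (809.4 - 491.67) × 5/9 = 176.5167°C.
The 138 K change is an interval; Kelvin and Celsius degrees are the same size, so ΔC = -138°C.
Final Celsius temperature: 176.5167 - 138.0000 = 38.5167°C.
In Fahrenheit: 38.5167 × 1.8 + 32 = 101.33°F.

101.33°F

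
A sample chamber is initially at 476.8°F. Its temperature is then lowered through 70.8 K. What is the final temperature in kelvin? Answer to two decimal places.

449.46 K

Initial temperature in Celsius: (476.8 - 32) × 5/9 = 247.1111°C.
The 70.8 K change is an interval; Kelvin and Celsius degrees are the same size, so ΔC = -70.8°C.
Final Celsius temperature: 247.1111 - 70.8000 = 176.3111°C.
In kelvin: 176.3111 + 273.15 = 449.46 K.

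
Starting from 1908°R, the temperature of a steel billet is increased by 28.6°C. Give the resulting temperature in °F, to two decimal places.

Initial temperature in Celsius: (1908 - 491.67) × 5/9 = 786.8500°C.
Final Celsius temperature: 786.8500 + 28.6000 = 815.4500°C.
In Fahrenheit: 815.4500 × 1.8 + 32 = 1499.81°F.

1499.81°F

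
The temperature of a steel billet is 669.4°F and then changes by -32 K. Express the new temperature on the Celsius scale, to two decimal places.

Initial temperature in Celsius: (669.4 - 32) × 5/9 = 354.1111°C.
The 32 K change is an interval; Kelvin and Celsius degrees are the same size, so ΔC = -32°C.
Final Celsius temperature: 354.1111 - 32.0000 = 322.1111°C.

322.11°C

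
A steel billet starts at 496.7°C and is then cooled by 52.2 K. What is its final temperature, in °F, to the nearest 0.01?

The 52.2 K change is an interval; Kelvin and Celsius degrees are the same size, so ΔC = -52.2°C.
Final Celsius temperature: 496.7000 - 52.2000 = 444.5000°C.
In Fahrenheit: 444.5000 × 1.8 + 32 = 832.10°F.

832.10°F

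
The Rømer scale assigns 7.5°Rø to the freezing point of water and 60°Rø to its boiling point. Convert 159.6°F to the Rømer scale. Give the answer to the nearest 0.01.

44.72°Rø

First in Celsius: (159.6 - 32) × 5/9 = 70.8889°C.
Linearly onto the Rømer scale: 7.5 + (70.8889 / 100) × (60 - 7.5) = 44.72°Rø.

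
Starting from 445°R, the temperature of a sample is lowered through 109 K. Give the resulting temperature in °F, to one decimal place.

-210.9°F

Initial temperature in Celsius: (445 - 491.67) × 5/9 = -25.9278°C.
The 109 K change is an interval; Kelvin and Celsius degrees are the same size, so ΔC = -109°C.
Final Celsius temperature: -25.9278 - 109.0000 = -134.9278°C.
In Fahrenheit: -134.9278 × 1.8 + 32 = -210.9°F.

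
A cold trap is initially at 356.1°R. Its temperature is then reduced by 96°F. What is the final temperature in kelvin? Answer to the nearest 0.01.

Initial temperature in Celsius: (356.1 - 491.67) × 5/9 = -75.3167°C.
The 96°F change is an interval, so only the factor 5/9 applies: -96 × 5/9 = -53.3333°C.
Final Celsius temperature: -75.3167 - 53.3333 = -128.6500°C.
In kelvin: -128.6500 + 273.15 = 144.50 K.

144.50 K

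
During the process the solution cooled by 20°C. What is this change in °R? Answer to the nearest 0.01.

36.00°R

An interval of 1°C corresponds to 1.8°R.
20 × 1.8 = 36.00.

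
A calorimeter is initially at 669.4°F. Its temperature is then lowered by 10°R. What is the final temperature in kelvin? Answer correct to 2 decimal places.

621.71 K

Initial temperature in Celsius: (669.4 - 32) × 5/9 = 354.1111°C.
The 10°R change is an interval, so only the factor 5/9 applies: -10 × 5/9 = -5.5556°C.
Final Celsius temperature: 354.1111 - 5.5556 = 348.5556°C.
In kelvin: 348.5556 + 273.15 = 621.71 K.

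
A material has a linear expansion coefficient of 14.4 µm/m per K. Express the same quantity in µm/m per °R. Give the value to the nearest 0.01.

8.00 µm/m per °R

The quantity depends on a temperature interval, so only the ratio of degree sizes applies; the offset between the scales is irrelevant.
A change of 1°R is a change of 5/9 K, so per °R the value is 14.4 × 5/9 = 8.00.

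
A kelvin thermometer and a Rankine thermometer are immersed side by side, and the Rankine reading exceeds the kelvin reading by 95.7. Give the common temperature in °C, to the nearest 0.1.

Let x be the kelvin reading; then the Rankine reading is 1.8·x.
(1.8·x) - x = 95.7  ⇒  (0.8)·x = 95.7  ⇒  x = 119.6250 K.
In Celsius: 119.625 - 273.15 = -153.5°C.

-153.5°C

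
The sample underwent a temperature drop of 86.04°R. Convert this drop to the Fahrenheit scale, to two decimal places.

Rankine and Fahrenheit degrees are the same size, so the interval is unchanged: 86.04.

86.04°F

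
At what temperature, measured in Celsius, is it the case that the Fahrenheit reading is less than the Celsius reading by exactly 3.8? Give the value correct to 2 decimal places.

Let C be the Celsius reading. The Fahrenheit reading is F = 1.8·C + 32.
Require F - C = -3.8: (0.8)·C + 32 = -3.8.
C = (-3.8 - 32) / (0.8) = -44.75.

-44.75°C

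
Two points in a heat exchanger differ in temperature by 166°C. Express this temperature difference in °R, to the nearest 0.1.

An interval of 1°C corresponds to 1.8°R.
166 × 1.8 = 298.8.

298.8°R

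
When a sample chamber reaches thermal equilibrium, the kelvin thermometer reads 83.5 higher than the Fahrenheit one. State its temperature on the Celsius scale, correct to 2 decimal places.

Let x be the Fahrenheit reading; then the kelvin reading is 5/9·x + 255.372.
(5/9·x + 255.372) - x = 83.5  ⇒  (-4/9)·x = -171.872  ⇒  x = 386.7125°F.
In Celsius: (386.7125 - 32) × 5/9 = 197.06°C.

197.06°C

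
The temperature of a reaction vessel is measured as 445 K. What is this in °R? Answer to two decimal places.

In Celsius: 445 - 273.15 = 171.8500°C.
In Rankine: 171.8500 × 1.8 + 491.67 = 801.00°R.

801.00°R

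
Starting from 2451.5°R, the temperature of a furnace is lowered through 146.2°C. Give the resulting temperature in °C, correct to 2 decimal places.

942.59°C

Initial temperature in Celsius: (2451.5 - 491.67) × 5/9 = 1088.7944°C.
Final Celsius temperature: 1088.7944 - 146.2000 = 942.5944°C.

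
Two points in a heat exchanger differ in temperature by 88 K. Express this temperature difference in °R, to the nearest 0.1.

An interval of 1 K corresponds to 1.8°R.
88 × 1.8 = 158.4.

158.4°R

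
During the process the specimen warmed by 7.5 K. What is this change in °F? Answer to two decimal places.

13.50°F

An interval of 1 K corresponds to 1.8°F.
7.5 × 1.8 = 13.50.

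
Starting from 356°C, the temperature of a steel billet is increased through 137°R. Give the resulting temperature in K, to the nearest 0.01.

The 137°R change is an interval, so only the factor 5/9 applies: +137 × 5/9 = +76.1111°C.
Final Celsius temperature: 356.0000 + 76.1111 = 432.1111°C.
In kelvin: 432.1111 + 273.15 = 705.26 K.

705.26 K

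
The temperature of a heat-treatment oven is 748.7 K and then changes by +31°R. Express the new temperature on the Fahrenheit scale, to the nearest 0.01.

Initial temperature in Celsius: 748.7 - 273.15 = 475.5500°C.
The 31°R change is an interval, so only the factor 5/9 applies: +31 × 5/9 = +17.2222°C.
Final Celsius temperature: 475.5500 + 17.2222 = 492.7722°C.
In Fahrenheit: 492.7722 × 1.8 + 32 = 918.99°F.

918.99°F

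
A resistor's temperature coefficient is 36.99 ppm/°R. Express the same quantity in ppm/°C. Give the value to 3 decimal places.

Since only a temperature interval is involved, the additive offset between the scales drops out.
A change of 1°C is a change of 1.8°R, so per °C the value is 36.99 × 1.8 = 66.582.

66.582 ppm/°C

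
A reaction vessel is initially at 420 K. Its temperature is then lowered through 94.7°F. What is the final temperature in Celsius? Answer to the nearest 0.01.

Initial temperature in Celsius: 420 - 273.15 = 146.8500°C.
The 94.7°F change is an interval, so only the factor 5/9 applies: -94.7 × 5/9 = -52.6111°C.
Final Celsius temperature: 146.8500 - 52.6111 = 94.2389°C.

94.24°C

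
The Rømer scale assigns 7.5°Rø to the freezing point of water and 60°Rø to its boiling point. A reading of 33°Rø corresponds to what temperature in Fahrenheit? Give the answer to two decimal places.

Linear interpolation between the fixed points: C = (33 - 7.5) × 100 / (60 - 7.5) = 48.5714°C.
Then 48.5714 × 1.8 + 32 = 119.43°F.

119.43°F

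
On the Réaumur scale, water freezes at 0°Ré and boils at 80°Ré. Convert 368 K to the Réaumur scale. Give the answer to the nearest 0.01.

75.88°Ré

First in Celsius: 368 - 273.15 = 94.8500°C.
Linearly onto the Réaumur scale: 0 + (94.8500 / 100) × (80 - 0) = 75.88°Ré.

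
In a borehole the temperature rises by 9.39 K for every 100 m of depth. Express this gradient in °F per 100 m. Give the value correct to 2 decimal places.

16.90 °F/100 m

The quantity depends on a temperature interval, so only the ratio of degree sizes applies; the offset between the scales is irrelevant.
A change of 1 K is a change of 1.8°F, so 9.39 × 1.8 = 16.90.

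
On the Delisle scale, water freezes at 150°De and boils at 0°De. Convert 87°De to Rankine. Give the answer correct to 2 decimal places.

Linear interpolation between the fixed points: C = (87 - 150) × 100 / (0 - 150) = 42.0000°C.
Then 42.0000 × 1.8 + 491.67 = 567.27°R.

567.27°R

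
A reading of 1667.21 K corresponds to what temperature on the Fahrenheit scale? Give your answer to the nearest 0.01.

2541.31°F

In Celsius: 1667.21 - 273.15 = 1394.0600°C.
In Fahrenheit: 1394.0600 × 1.8 + 32 = 2541.31°F.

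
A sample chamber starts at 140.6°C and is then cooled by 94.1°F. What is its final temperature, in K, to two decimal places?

The 94.1°F change is an interval, so only the factor 5/9 applies: -94.1 × 5/9 = -52.2778°C.
Final Celsius temperature: 140.6000 - 52.2778 = 88.3222°C.
In kelvin: 88.3222 + 273.15 = 361.47 K.

361.47 K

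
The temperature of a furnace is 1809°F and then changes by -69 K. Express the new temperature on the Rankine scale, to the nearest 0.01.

2144.47°R

Initial temperature in Celsius: (1809 - 32) × 5/9 = 987.2222°C.
The 69 K change is an interval; Kelvin and Celsius degrees are the same size, so ΔC = -69°C.
Final Celsius temperature: 987.2222 - 69.0000 = 918.2222°C.
In Rankine: 918.2222 × 1.8 + 491.67 = 2144.47°R.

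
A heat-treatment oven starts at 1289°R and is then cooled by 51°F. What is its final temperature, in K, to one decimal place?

Initial temperature in Celsius: (1289 - 491.67) × 5/9 = 442.9611°C.
The 51°F change is an interval, so only the factor 5/9 applies: -51 × 5/9 = -28.3333°C.
Final Celsius temperature: 442.9611 - 28.3333 = 414.6278°C.
In kelvin: 414.6278 + 273.15 = 687.8 K.

687.8 K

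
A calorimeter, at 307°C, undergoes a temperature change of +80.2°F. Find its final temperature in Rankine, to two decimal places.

The 80.2°F change is an interval, so only the factor 5/9 applies: +80.2 × 5/9 = +44.5556°C.
Final Celsius temperature: 307.0000 + 44.5556 = 351.5556°C.
In Rankine: 351.5556 × 1.8 + 491.67 = 1124.47°R.

1124.47°R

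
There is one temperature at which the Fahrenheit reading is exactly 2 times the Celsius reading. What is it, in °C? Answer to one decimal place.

160.0°C

Let C be the Celsius reading. The Fahrenheit reading is F = 1.8·C + 32.
Require F = 2·C: 1.8·C + 32 = 2·C.
(-0.2)·C = -32  ⇒  C = 160.0.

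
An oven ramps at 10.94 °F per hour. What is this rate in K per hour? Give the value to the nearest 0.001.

The quantity depends on a temperature interval, so only the ratio of degree sizes applies; the offset between the scales is irrelevant.
A change of 1°F is a change of 5/9 K, so 10.94 × 5/9 = 6.078.

6.078 K/hour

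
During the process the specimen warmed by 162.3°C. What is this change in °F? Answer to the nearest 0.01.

An interval of 1°C corresponds to 1.8°F.
162.3 × 1.8 = 292.14.

292.14°F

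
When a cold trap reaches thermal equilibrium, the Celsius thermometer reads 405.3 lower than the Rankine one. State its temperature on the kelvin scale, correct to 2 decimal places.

Let x be the Rankine reading; then the Celsius reading is 5/9·x - 273.15.
(5/9·x - 273.15) - x = -405.3  ⇒  (-4/9)·x = -132.15  ⇒  x = 297.3375°R.
In Celsius: (297.3375 - 491.67) × 5/9 = -107.9625°C.
In kelvin: -107.9625 + 273.15 = 165.19 K.

165.19 K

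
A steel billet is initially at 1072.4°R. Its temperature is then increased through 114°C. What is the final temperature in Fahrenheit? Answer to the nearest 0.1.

817.9°F

Initial temperature in Celsius: (1072.4 - 491.67) × 5/9 = 322.6278°C.
Final Celsius temperature: 322.6278 + 114.0000 = 436.6278°C.
In Fahrenheit: 436.6278 × 1.8 + 32 = 817.9°F.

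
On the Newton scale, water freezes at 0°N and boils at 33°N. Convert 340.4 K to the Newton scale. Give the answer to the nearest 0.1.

22.2°N

First in Celsius: 340.4 - 273.15 = 67.2500°C.
Linearly onto the Newton scale: 0 + (67.2500 / 100) × (33 - 0) = 22.2°N.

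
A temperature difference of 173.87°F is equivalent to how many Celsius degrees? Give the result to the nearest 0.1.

96.6°C

Only the scale ratio 5/9 matters for a change in temperature.
173.87 × 5/9 = 96.6.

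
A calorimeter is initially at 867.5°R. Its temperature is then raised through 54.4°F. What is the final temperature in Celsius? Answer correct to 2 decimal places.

239.02°C

Initial temperature in Celsius: (867.5 - 491.67) × 5/9 = 208.7944°C.
The 54.4°F change is an interval, so only the factor 5/9 applies: +54.4 × 5/9 = +30.2222°C.
Final Celsius temperature: 208.7944 + 30.2222 = 239.0167°C.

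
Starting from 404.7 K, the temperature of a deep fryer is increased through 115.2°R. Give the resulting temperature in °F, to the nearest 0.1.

384.0°F

Initial temperature in Celsius: 404.7 - 273.15 = 131.5500°C.
The 115.2°R change is an interval, so only the factor 5/9 applies: +115.2 × 5/9 = +64.0000°C.
Final Celsius temperature: 131.5500 + 64.0000 = 195.5500°C.
In Fahrenheit: 195.5500 × 1.8 + 32 = 384.0°F.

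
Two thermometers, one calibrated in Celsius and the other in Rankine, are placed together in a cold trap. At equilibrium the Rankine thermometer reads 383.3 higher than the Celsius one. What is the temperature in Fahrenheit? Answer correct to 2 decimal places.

-211.83°F

Let x be the Celsius reading; then the Rankine reading is 1.8·x + 491.67.
(1.8·x + 491.67) - x = 383.3  ⇒  (0.8)·x = -108.37  ⇒  x = -135.4625°C.
In Fahrenheit: -135.4625 × 1.8 + 32 = -211.83°F.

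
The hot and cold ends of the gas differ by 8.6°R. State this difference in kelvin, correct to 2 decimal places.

4.78 K

For a temperature interval the offset drops out; only the factor 5/9 applies.
8.6 × 5/9 = 4.78.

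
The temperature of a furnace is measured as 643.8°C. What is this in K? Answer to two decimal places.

916.95 K

In kelvin: 643.8000 + 273.15 = 916.95 K.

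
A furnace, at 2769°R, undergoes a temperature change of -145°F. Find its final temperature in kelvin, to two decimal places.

1457.78 K

Initial temperature in Celsius: (2769 - 491.67) × 5/9 = 1265.1833°C.
The 145°F change is an interval, so only the factor 5/9 applies: -145 × 5/9 = -80.5556°C.
Final Celsius temperature: 1265.1833 - 80.5556 = 1184.6278°C.
In kelvin: 1184.6278 + 273.15 = 1457.78 K.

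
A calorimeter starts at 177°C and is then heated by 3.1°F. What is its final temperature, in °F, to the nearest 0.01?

The 3.1°F change is an interval, so only the factor 5/9 applies: +3.1 × 5/9 = +1.7222°C.
Final Celsius temperature: 177.0000 + 1.7222 = 178.7222°C.
In Fahrenheit: 178.7222 × 1.8 + 32 = 353.70°F.

353.70°F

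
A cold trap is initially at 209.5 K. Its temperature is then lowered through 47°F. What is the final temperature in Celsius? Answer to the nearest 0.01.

-89.76°C

Initial temperature in Celsius: 209.5 - 273.15 = -63.6500°C.
The 47°F change is an interval, so only the factor 5/9 applies: -47 × 5/9 = -26.1111°C.
Final Celsius temperature: -63.6500 - 26.1111 = -89.7611°C.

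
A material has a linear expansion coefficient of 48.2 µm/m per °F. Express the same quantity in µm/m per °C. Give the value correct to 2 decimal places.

Since only a temperature interval is involved, the additive offset between the scales drops out.
A change of 1°C is a change of 1.8°F, so per °C the value is 48.2 × 1.8 = 86.76.

86.76 µm/m per °C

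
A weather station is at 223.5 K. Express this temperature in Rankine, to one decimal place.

In Celsius: 223.5 - 273.15 = -49.6500°C.
In Rankine: -49.6500 × 1.8 + 491.67 = 402.3°R.

402.3°R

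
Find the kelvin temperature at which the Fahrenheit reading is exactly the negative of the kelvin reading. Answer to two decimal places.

Let K be the kelvin reading. The Fahrenheit reading is F = 1.8·K - 459.67.
Require F = -1·K: 1.8·K - 459.67 = -1·K.
(2.8)·K = 459.67  ⇒  K = 164.17.

164.17 K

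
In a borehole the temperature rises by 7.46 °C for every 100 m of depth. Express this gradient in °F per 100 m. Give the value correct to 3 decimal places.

13.428 °F/100 m

The quantity depends on a temperature interval, so only the ratio of degree sizes applies; the offset between the scales is irrelevant.
A change of 1°C is a change of 1.8°F, so 7.46 × 1.8 = 13.428.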